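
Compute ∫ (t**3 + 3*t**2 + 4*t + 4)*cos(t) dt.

t**3*sin(t) + 3*t**2*sin(t) + 3*t**2*cos(t) - 2*t*sin(t) + 6*t*cos(t) - 2*sin(t) - 2*cos(t) + C

Use integration by parts with u = t**3 + 3*t**2 + 4*t + 4, dv = cos(t) dt, so v = sin(t).
Apply parts 3 times (tabular method): alternate signs, differentiate u down to 0, integrate dv up.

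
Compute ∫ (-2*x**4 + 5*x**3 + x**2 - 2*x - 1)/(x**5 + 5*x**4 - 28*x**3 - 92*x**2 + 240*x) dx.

-log(x)/240 - 37*log(x - 4)/144 - log(x - 2)/32 + 263*log(x + 5)/45 - 725*log(x + 6)/96 + C

Factor the denominator: x*(x - 4)*(x - 2)*(x + 5)*(x + 6).
Partial-fraction decomposition: -725/(96*(x + 6)) + 263/(45*(x + 5)) - 1/(32*(x - 2)) - 37/(144*(x - 4)) - 1/(240*x).
Integrate each term: A/(x−a) contributes A·log|x−a|.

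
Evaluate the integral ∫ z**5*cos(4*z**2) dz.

z**4*sin(4*z**2)/8 + z**2*cos(4*z**2)/16 - sin(4*z**2)/64 + C

Let u = z², du = 2z dz; rewrite as (1/2)∫ u^2·cos(4u) du.
Now integrate by parts 2 times.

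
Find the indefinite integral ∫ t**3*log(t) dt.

Use integration by parts with u = log(t), dv = t**3 dt.
Then du = 1/t dt and v = t**4/4.

t**4*log(t)/4 - t**4/16 + C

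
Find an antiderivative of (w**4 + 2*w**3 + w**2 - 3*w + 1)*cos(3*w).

Use integration by parts with u = w**4 + 2*w**3 + w**2 - 3*w + 1, dv = cos(3*w) dw, so v = sin(3*w)/3.
Apply parts 4 times (tabular method): alternate signs, differentiate u down to 0, integrate dv up.

w**4*sin(3*w)/3 + 2*w**3*sin(3*w)/3 + 4*w**3*cos(3*w)/9 - w**2*sin(3*w)/9 + 2*w**2*cos(3*w)/3 - 13*w*sin(3*w)/9 - 2*w*cos(3*w)/27 + 29*sin(3*w)/81 - 13*cos(3*w)/27 + C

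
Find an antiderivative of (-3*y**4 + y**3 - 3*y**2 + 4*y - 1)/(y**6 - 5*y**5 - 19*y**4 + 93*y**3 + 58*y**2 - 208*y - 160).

Factor the denominator: (y - 5)*(y - 4)*(y - 2)*(y + 1)**2*(y + 4).
Partial-fraction decomposition: 299/(1296*(y + 4)) - 103/(1350*(y + 1)) + 2/(45*(y + 1)**2) - 5/(36*(y - 2)) + 737/(400*(y - 4)) - 301/(162*(y - 5)).
Integrate each term; A/(y−a) gives A·log|y−a|; A/(y−a)² gives −A/(y−a).

-301*log(y - 5)/162 + 737*log(y - 4)/400 - 5*log(y - 2)/36 - 103*log(y + 1)/1350 + 299*log(y + 4)/1296 - 2/(45*y + 45) + C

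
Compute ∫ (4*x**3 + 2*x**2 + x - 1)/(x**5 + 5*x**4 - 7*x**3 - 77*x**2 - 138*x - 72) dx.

97*log(x - 4)/490 + log(x + 1)/5 - 9*log(x + 2)/2 + 201*log(x + 3)/49 - 47/(7*x + 21) + C

Factor the denominator: (x - 4)*(x + 1)*(x + 2)*(x + 3)**2.
Partial-fraction decomposition: 201/(49*(x + 3)) + 47/(7*(x + 3)**2) - 9/(2*(x + 2)) + 1/(5*(x + 1)) + 97/(490*(x - 4)).
Integrate each term; A/(x−a) gives A·log|x−a|; A/(x−a)² gives −A/(x−a).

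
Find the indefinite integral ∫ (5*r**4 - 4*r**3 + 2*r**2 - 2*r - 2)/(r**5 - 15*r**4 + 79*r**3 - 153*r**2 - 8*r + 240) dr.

2663*log(r - 5)/12 - 4464*log(r - 4)/25 - 307*log(r - 3)/8 + 11*log(r + 1)/600 + 1046/(5*r - 20) + C

Factor the denominator: (r - 5)*(r - 4)**2*(r - 3)*(r + 1).
Partial-fraction decomposition: 11/(600*(r + 1)) - 307/(8*(r - 3)) - 4464/(25*(r - 4)) - 1046/(5*(r - 4)**2) + 2663/(12*(r - 5)).
Integrate each term; A/(r−a) gives A·log|r−a|; A/(r−a)² gives −A/(r−a).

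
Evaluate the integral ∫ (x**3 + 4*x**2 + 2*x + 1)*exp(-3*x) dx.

(-9*x**3 - 45*x**2 - 48*x - 25)*exp(-3*x)/27 + C

Use integration by parts with u = x**3 + 4*x**2 + 2*x + 1, dv = exp(-3*x) dx, so v = -exp(-3*x)/3.
Apply parts 3 times (tabular method): alternate signs, differentiate u down to 0, integrate dv up.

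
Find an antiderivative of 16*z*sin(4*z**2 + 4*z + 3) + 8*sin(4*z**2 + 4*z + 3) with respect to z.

-2*cos(4*z**2 + 4*z + 3) + C

Let u = 4*z**2 + 4*z + 3, so du = (8*z + 4) dz.
Rewriting, the integral becomes 2·∫ sin(u) du = 2·-cos(u).
Substituting back, u = 4*z**2 + 4*z + 3.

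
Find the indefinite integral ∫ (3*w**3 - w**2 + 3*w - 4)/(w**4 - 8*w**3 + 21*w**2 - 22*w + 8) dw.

Factor the denominator: (w - 4)*(w - 2)*(w - 1)**2.
Partial-fraction decomposition: 34/(9*(w - 1)) + 1/(3*(w - 1)**2) - 11/(w - 2) + 92/(9*(w - 4)).
Integrate each term; A/(w−a) gives A·log|w−a|; A/(w−a)² gives −A/(w−a).

92*log(w - 4)/9 - 11*log(w - 2) + 34*log(w - 1)/9 - 1/(3*w - 3) + C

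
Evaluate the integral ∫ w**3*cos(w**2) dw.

w**2*sin(w**2)/2 + cos(w**2)/2 + C

Let u = w², du = 2w dw; rewrite as (1/2)∫ u^1·cos(1u) du.
Now integrate by parts 1 time.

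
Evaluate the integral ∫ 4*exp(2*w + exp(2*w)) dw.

Let u = exp(2*w), so du = (2*exp(2*w)) dw.
Rewriting, the integral becomes 2·∫ e^u du = 2·e^u.
Substituting back, u = exp(2*w).

2*exp(exp(2*w)) + C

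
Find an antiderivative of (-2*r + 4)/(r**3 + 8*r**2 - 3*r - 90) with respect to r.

-log(r - 3)/36 - 7*log(r + 5)/4 + 16*log(r + 6)/9 + C

Factor the denominator: (r - 3)*(r + 5)*(r + 6).
Partial-fraction decomposition: 16/(9*(r + 6)) - 7/(4*(r + 5)) - 1/(36*(r - 3)).
Integrate each term: A/(r−a) contributes A·log|r−a|.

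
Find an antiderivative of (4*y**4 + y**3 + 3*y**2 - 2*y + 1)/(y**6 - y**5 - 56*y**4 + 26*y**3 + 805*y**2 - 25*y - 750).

5497*log(y - 6)/4235 - 897*log(y - 5)/800 + 7*log(y - 1)/1440 - 3*log(y + 1)/448 - 304759*log(y + 5)/1742400 - 2461/(2640*y + 13200) + C

Factor the denominator: (y - 6)*(y - 5)*(y - 1)*(y + 1)*(y + 5)**2.
Partial-fraction decomposition: -304759/(1742400*(y + 5)) + 2461/(2640*(y + 5)**2) - 3/(448*(y + 1)) + 7/(1440*(y - 1)) - 897/(800*(y - 5)) + 5497/(4235*(y - 6)).
Integrate each term; A/(y−a) gives A·log|y−a|; A/(y−a)² gives −A/(y−a).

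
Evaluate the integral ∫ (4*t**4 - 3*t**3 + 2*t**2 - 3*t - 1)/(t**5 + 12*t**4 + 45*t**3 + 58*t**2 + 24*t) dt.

-log(t)/24 + 403*log(t + 1)/225 - 1259*log(t + 4)/72 + 5921*log(t + 6)/300 + 11/(15*t + 15) + C

Factor the denominator: t*(t + 1)**2*(t + 4)*(t + 6).
Partial-fraction decomposition: 5921/(300*(t + 6)) - 1259/(72*(t + 4)) + 403/(225*(t + 1)) - 11/(15*(t + 1)**2) - 1/(24*t).
Integrate each term; A/(t−a) gives A·log|t−a|; A/(t−a)² gives −A/(t−a).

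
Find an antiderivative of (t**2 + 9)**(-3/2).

Substitute t = 3·tan(θ), so dt = 3·sec(θ)^2 dθ and the radical becomes sqrt(t**2 + 9) = 3·sec(θ) by the Pythagorean identity.
Integrate the resulting trig expression in θ, then back-substitute tan(θ) = t/3, sec(θ) = sqrt(t**2 + 9)/3 (absorbing any constant into C).

t/(9*sqrt(t**2 + 9)) + C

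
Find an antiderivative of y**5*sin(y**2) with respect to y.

-y**4*cos(y**2)/2 + y**2*sin(y**2) + cos(y**2) + C

Let u = y², du = 2y dy; rewrite as (1/2)∫ u^2·sin(1u) du.
Now integrate by parts 2 times.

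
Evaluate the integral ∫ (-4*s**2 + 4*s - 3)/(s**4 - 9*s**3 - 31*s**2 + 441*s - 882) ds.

-171*log(s - 7)/56 + 41*log(s - 6)/13 - 9*log(s - 3)/40 + 227*log(s + 7)/1820 + C

Factor the denominator: (s - 7)*(s - 6)*(s - 3)*(s + 7).
Partial-fraction decomposition: 227/(1820*(s + 7)) - 9/(40*(s - 3)) + 41/(13*(s - 6)) - 171/(56*(s - 7)).
Integrate each term: A/(s−a) contributes A·log|s−a|.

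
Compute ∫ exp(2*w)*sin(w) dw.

2*exp(2*w)*sin(w)/5 - exp(2*w)*cos(w)/5 + C

Let I denote the integral. Integrate by parts with u = sin(w), dv = exp(2*w) dw, so v = exp(2*w)/2: I = exp(2*w)*sin(w)/2 − (1/2)·∫ exp(2*w)*cos(w) dw.
Apply parts again with u = cos(w), dv = exp(2*w) dw: ∫ exp(2*w)*cos(w) dw = exp(2*w)*cos(w)/2 + (1/2)·I. Substituting back brings back I: I = exp(2*w)*sin(w)/2 - exp(2*w)*cos(w)/4 − (1/4)·I.
Solving for I: (1 + 1/4)·I equals the remaining terms, so I = (4/5)·(exp(2*w)*sin(w)/2 - exp(2*w)*cos(w)/4).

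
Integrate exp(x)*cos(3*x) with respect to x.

Let I denote the integral. Integrate by parts with u = cos(3*x), dv = exp(x) dx, so v = exp(x): I = exp(x)*cos(3*x) + 3·∫ exp(x)*sin(3*x) dx.
Apply parts again with u = sin(3*x), dv = exp(x) dx: ∫ exp(x)*sin(3*x) dx = exp(x)*sin(3*x) − 3·I. Substituting back brings back I: I = 3*exp(x)*sin(3*x) + exp(x)*cos(3*x) − 9·I.
Solving for I: (1 + 9)·I equals the remaining terms, so I = (1/10)·(3*exp(x)*sin(3*x) + exp(x)*cos(3*x)).

3*exp(x)*sin(3*x)/10 + exp(x)*cos(3*x)/10 + C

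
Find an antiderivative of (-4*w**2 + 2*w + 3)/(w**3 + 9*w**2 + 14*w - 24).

log(w - 1)/35 + 69*log(w + 4)/10 - 153*log(w + 6)/14 + C

Factor the denominator: (w - 1)*(w + 4)*(w + 6).
Partial-fraction decomposition: -153/(14*(w + 6)) + 69/(10*(w + 4)) + 1/(35*(w - 1)).
Integrate each term: A/(w−a) contributes A·log|w−a|.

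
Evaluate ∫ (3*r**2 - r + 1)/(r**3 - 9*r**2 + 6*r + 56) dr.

47*log(r - 7)/9 - 5*log(r - 4)/2 + 5*log(r + 2)/18 + C

Factor the denominator: (r - 7)*(r - 4)*(r + 2).
Partial-fraction decomposition: 5/(18*(r + 2)) - 5/(2*(r - 4)) + 47/(9*(r - 7)).
Integrate each term: A/(r−a) contributes A·log|r−a|.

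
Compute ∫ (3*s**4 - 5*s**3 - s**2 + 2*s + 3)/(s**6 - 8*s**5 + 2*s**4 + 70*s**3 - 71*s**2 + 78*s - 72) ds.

929*log(s - 6)/1110 - 443*log(s - 4)/714 + log(s - 1)/60 - 61*log(s + 3)/420 - 553*log(s**2 + 1)/12580 + 49*atan(s)/6290 + C

Factor the denominator: (s - 6)*(s - 4)*(s - 1)*(s + 3)*(s**2 + 1).
Partial-fraction decomposition: -7*(79*s - 7)/(6290*(s**2 + 1)) - 61/(420*(s + 3)) + 1/(60*(s - 1)) - 443/(714*(s - 4)) + 929/(1110*(s - 6)).
Integrate each term; A/(s−a) gives A·log|s−a|; the (Bs+D)/(s²+p²) term gives a log and an atan.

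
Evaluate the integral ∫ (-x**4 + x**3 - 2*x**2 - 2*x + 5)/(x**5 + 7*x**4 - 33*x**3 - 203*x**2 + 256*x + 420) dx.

-185*log(x - 5)/792 + 5*log(x - 2)/216 + log(x + 1)/180 + 1567*log(x + 6)/440 - 941*log(x + 7)/216 + C

Factor the denominator: (x - 5)*(x - 2)*(x + 1)*(x + 6)*(x + 7).
Partial-fraction decomposition: -941/(216*(x + 7)) + 1567/(440*(x + 6)) + 1/(180*(x + 1)) + 5/(216*(x - 2)) - 185/(792*(x - 5)).
Integrate each term: A/(x−a) contributes A·log|x−a|.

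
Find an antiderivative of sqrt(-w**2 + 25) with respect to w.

Substitute w = 5·sin(θ), so dw = 5·cos(θ) dθ and the radical becomes sqrt(-w**2 + 25) = 5·cos(θ) by the Pythagorean identity.
Integrate the resulting trig expression in θ, then back-substitute θ = asin(w/5), sin(θ) = w/5, cos(θ) = sqrt(-w**2 + 25)/5 (absorbing any constant into C).

w*sqrt(-w**2 + 25)/2 + 25*asin(w/5)/2 + C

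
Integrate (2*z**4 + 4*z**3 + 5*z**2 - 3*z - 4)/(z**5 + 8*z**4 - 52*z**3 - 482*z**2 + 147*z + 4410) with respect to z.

Factor the denominator: (z - 7)*(z - 3)*(z + 5)*(z + 6)*(z + 7).
Partial-fraction decomposition: 923/(70*(z + 7)) - 1922/(117*(z + 6)) + 443/(96*(z + 5)) - 151/(1440*(z - 3)) + 3197/(4368*(z - 7)).
Integrate each term: A/(z−a) contributes A·log|z−a|.

3197*log(z - 7)/4368 - 151*log(z - 3)/1440 + 443*log(z + 5)/96 - 1922*log(z + 6)/117 + 923*log(z + 7)/70 + C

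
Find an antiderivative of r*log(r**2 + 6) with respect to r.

Let u = r**2 + 6, so du = (2*r) dr.
The integral becomes (1/2)·∫ log(u) du; integrate by parts with u′=log(u), dv′=du.

r**2*log(r**2 + 6)/2 - r**2/2 + 3*log(r**2 + 6) + C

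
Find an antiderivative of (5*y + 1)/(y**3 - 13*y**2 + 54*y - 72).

31*log(y - 6)/6 - 21*log(y - 4)/2 + 16*log(y - 3)/3 + C

Factor the denominator: (y - 6)*(y - 4)*(y - 3).
Partial-fraction decomposition: 16/(3*(y - 3)) - 21/(2*(y - 4)) + 31/(6*(y - 6)).
Integrate each term: A/(y−a) contributes A·log|y−a|.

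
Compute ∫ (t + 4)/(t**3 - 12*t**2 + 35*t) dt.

4*log(t)/35 + 11*log(t - 7)/14 - 9*log(t - 5)/10 + C

Factor the denominator: t*(t - 7)*(t - 5).
Partial-fraction decomposition: -9/(10*(t - 5)) + 11/(14*(t - 7)) + 4/(35*t).
Integrate each term: A/(t−a) contributes A·log|t−a|.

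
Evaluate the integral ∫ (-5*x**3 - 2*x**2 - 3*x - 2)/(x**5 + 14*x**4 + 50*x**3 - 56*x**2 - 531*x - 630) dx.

-41*log(x - 3)/600 - 12*log(x + 2)/25 + 31*log(x + 3)/12 - 49*log(x + 5)/8 + 409*log(x + 7)/100 + C

Factor the denominator: (x - 3)*(x + 2)*(x + 3)*(x + 5)*(x + 7).
Partial-fraction decomposition: 409/(100*(x + 7)) - 49/(8*(x + 5)) + 31/(12*(x + 3)) - 12/(25*(x + 2)) - 41/(600*(x - 3)).
Integrate each term: A/(x−a) contributes A·log|x−a|.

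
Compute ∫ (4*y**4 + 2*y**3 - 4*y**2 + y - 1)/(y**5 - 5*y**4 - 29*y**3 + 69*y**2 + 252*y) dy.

-log(y)/252 + 101*log(y - 7)/21 - 1091*log(y - 4)/588 + 463*log(y + 3)/441 + 23/(21*y + 63) + C

Factor the denominator: y*(y - 7)*(y - 4)*(y + 3)**2.
Partial-fraction decomposition: 463/(441*(y + 3)) - 23/(21*(y + 3)**2) - 1091/(588*(y - 4)) + 101/(21*(y - 7)) - 1/(252*y).
Integrate each term; A/(y−a) gives A·log|y−a|; A/(y−a)² gives −A/(y−a).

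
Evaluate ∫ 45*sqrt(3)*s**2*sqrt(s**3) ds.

Let u = 3*s**3, so du = (9*s**2) ds.
Rewriting, the integral becomes 5·∫ √u du = 5·(2/3)u^(3/2).
Substituting back, u = 3*s**3.

10*sqrt(3)*(s**3)**(3/2) + C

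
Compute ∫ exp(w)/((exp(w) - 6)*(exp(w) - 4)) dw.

Let u = e^w, du = e^w dw.
The integral becomes ∫ du/((u-6)(u-4)); decompose into partial fractions.

log(exp(w) - 6)/2 - log(exp(w) - 4)/2 + C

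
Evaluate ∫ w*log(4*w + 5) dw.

Use integration by parts with u = log(4*w + 5), dv = w dw.
Then du = 4/(4*w + 5) dw and v = w**2/2.

w**2*log(4*w + 5)/2 - w**2/4 + 5*w/8 - 25*log(4*w + 5)/32 + C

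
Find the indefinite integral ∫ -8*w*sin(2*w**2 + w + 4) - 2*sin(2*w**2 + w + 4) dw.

2*cos(2*w**2 + w + 4) + C

Let u = 2*w**2 + w + 4, so du = (4*w + 1) dw.
Rewriting, the integral becomes -2·∫ sin(u) du = -2·-cos(u).
Substituting back, u = 2*w**2 + w + 4.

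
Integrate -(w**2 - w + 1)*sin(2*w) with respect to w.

w**2*cos(2*w)/2 - w*sin(2*w)/2 - w*cos(2*w)/2 + sin(2*w)/4 + cos(2*w)/4 + C

Use integration by parts with u = w**2 - w + 1, dv = -sin(2*w) dw, so v = cos(2*w)/2.
Apply parts 2 times (tabular method): alternate signs, differentiate u down to 0, integrate dv up.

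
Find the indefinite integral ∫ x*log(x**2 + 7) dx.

x**2*log(x**2 + 7)/2 - x**2/2 + 7*log(x**2 + 7)/2 + C

Let u = x**2 + 7, so du = (2*x) dx.
The integral becomes (1/2)·∫ log(u) du; integrate by parts with u′=log(u), dv′=du.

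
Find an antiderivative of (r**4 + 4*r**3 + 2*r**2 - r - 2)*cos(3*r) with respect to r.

Use integration by parts with u = r**4 + 4*r**3 + 2*r**2 - r - 2, dv = cos(3*r) dr, so v = sin(3*r)/3.
Apply parts 4 times (tabular method): alternate signs, differentiate u down to 0, integrate dv up.

r**4*sin(3*r)/3 + 4*r**3*sin(3*r)/3 + 4*r**3*cos(3*r)/9 + 2*r**2*sin(3*r)/9 + 4*r**2*cos(3*r)/3 - 11*r*sin(3*r)/9 + 4*r*cos(3*r)/27 - 58*sin(3*r)/81 - 11*cos(3*r)/27 + C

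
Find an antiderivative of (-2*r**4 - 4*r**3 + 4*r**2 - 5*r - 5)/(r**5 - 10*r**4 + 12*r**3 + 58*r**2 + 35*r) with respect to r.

-log(r)/7 - 3009*log(r - 7)/448 + 14*log(r - 5)/3 + 37*log(r + 1)/192 + 1/(8*r + 8) + C

Factor the denominator: r*(r - 7)*(r - 5)*(r + 1)**2.
Partial-fraction decomposition: 37/(192*(r + 1)) - 1/(8*(r + 1)**2) + 14/(3*(r - 5)) - 3009/(448*(r - 7)) - 1/(7*r).
Integrate each term; A/(r−a) gives A·log|r−a|; A/(r−a)² gives −A/(r−a).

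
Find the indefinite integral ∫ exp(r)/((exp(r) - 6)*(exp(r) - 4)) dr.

Let u = e^r, du = e^r dr.
The integral becomes ∫ du/((u-6)(u-4)); decompose into partial fractions.

log(exp(r) - 6)/2 - log(exp(r) - 4)/2 + C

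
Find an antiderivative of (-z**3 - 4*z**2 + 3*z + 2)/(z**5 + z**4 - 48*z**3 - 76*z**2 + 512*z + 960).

Factor the denominator: (z - 6)*(z - 4)*(z + 2)*(z + 4)*(z + 5).
Partial-fraction decomposition: 4/(99*(z + 5)) + 1/(16*(z + 4)) - 1/(24*(z + 2)) + 19/(144*(z - 4)) - 17/(88*(z - 6)).
Integrate each term: A/(z−a) contributes A·log|z−a|.

-17*log(z - 6)/88 + 19*log(z - 4)/144 - log(z + 2)/24 + log(z + 4)/16 + 4*log(z + 5)/99 + C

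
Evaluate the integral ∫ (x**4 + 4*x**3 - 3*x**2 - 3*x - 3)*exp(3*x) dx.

Use integration by parts with u = x**4 + 4*x**3 - 3*x**2 - 3*x - 3, dv = exp(3*x) dx, so v = exp(3*x)/3.
Apply parts 4 times (tabular method): alternate signs, differentiate u down to 0, integrate dv up.

(27*x**4 + 72*x**3 - 153*x**2 + 21*x - 88)*exp(3*x)/81 + C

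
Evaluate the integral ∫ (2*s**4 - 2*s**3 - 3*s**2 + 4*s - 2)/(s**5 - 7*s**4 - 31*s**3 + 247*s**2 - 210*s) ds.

log(s)/105 + 3995*log(s - 7)/1092 - 943*log(s - 5)/440 - log(s - 1)/168 + 1445*log(s + 6)/3003 + C

Factor the denominator: s*(s - 7)*(s - 5)*(s - 1)*(s + 6).
Partial-fraction decomposition: 1445/(3003*(s + 6)) - 1/(168*(s - 1)) - 943/(440*(s - 5)) + 3995/(1092*(s - 7)) + 1/(105*s).
Integrate each term: A/(s−a) contributes A·log|s−a|.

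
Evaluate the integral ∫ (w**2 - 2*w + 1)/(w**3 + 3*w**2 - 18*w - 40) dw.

log(w - 4)/6 - log(w + 2)/2 + 4*log(w + 5)/3 + C

Factor the denominator: (w - 4)*(w + 2)*(w + 5).
Partial-fraction decomposition: 4/(3*(w + 5)) - 1/(2*(w + 2)) + 1/(6*(w - 4)).
Integrate each term: A/(w−a) contributes A·log|w−a|.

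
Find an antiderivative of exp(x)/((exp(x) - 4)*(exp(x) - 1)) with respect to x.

Let u = e^x, du = e^x dx.
The integral becomes ∫ du/((u-1)(u-4)); decompose into partial fractions.

log(exp(x) - 4)/3 - log(exp(x) - 1)/3 + C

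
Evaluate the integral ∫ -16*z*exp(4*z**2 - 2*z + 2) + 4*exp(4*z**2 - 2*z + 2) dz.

Let u = 4*z**2 - 2*z + 2, so du = (8*z - 2) dz.
Rewriting, the integral becomes -2·∫ e^u du = -2·e^u.
Substituting back, u = 4*z**2 - 2*z + 2.

-2*exp(4*z**2 - 2*z + 2) + C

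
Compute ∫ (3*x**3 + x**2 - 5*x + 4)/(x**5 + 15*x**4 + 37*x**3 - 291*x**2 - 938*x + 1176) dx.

Factor the denominator: (x - 4)*(x - 1)*(x + 6)*(x + 7)**2.
Partial-fraction decomposition: 63551/(7744*(x + 7)) + 941/(88*(x + 7)**2) - 289/(35*(x + 6)) - 1/(448*(x - 1)) + 32/(605*(x - 4)).
Integrate each term; A/(x−a) gives A·log|x−a|; A/(x−a)² gives −A/(x−a).

32*log(x - 4)/605 - log(x - 1)/448 - 289*log(x + 6)/35 + 63551*log(x + 7)/7744 - 941/(88*x + 616) + C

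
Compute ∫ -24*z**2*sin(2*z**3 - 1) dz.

4*cos(2*z**3 - 1) + C

Let u = 2*z**3 - 1, so du = (6*z**2) dz.
Rewriting, the integral becomes -4·∫ sin(u) du = -4·-cos(u).
Substituting back, u = 2*z**3 - 1.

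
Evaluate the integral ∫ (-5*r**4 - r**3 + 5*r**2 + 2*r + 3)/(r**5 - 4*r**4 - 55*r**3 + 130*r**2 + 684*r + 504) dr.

-6043*log(r - 7)/468 + 2167*log(r - 6)/224 + log(r + 1)/140 + 53*log(r + 2)/288 - 2031*log(r + 6)/1040 + C

Factor the denominator: (r - 7)*(r - 6)*(r + 1)*(r + 2)*(r + 6).
Partial-fraction decomposition: -2031/(1040*(r + 6)) + 53/(288*(r + 2)) + 1/(140*(r + 1)) + 2167/(224*(r - 6)) - 6043/(468*(r - 7)).
Integrate each term: A/(r−a) contributes A·log|r−a|.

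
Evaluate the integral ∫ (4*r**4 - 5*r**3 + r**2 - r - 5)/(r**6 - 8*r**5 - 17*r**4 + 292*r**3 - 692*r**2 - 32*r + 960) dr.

Factor the denominator: (r - 5)*(r - 4)**2*(r - 2)*(r + 1)*(r + 6).
Partial-fraction decomposition: -6301/(44000*(r + 6)) + 1/(375*(r + 1)) - 7/(96*(r - 2)) - 2333/(250*(r - 4)) - 711/(100*(r - 4)**2) + 105/(11*(r - 5)).
Integrate each term; A/(r−a) gives A·log|r−a|; A/(r−a)² gives −A/(r−a).

105*log(r - 5)/11 - 2333*log(r - 4)/250 - 7*log(r - 2)/96 + log(r + 1)/375 - 6301*log(r + 6)/44000 + 711/(100*r - 400) + C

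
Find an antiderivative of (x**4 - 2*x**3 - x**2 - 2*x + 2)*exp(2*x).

(2*x**4 - 8*x**3 + 10*x**2 - 14*x + 11)*exp(2*x)/4 + C

Use integration by parts with u = x**4 - 2*x**3 - x**2 - 2*x + 2, dv = exp(2*x) dx, so v = exp(2*x)/2.
Apply parts 4 times (tabular method): alternate signs, differentiate u down to 0, integrate dv up.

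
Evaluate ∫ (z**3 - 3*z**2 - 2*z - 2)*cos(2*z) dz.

z**3*sin(2*z)/2 - 3*z**2*sin(2*z)/2 + 3*z**2*cos(2*z)/4 - 7*z*sin(2*z)/4 - 3*z*cos(2*z)/2 - sin(2*z)/4 - 7*cos(2*z)/8 + C

Use integration by parts with u = z**3 - 3*z**2 - 2*z - 2, dv = cos(2*z) dz, so v = sin(2*z)/2.
Apply parts 3 times (tabular method): alternate signs, differentiate u down to 0, integrate dv up.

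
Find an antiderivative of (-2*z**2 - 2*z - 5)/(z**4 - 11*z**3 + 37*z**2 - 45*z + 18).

Factor the denominator: (z - 6)*(z - 3)*(z - 1)**2.
Partial-fraction decomposition: -123/(100*(z - 1)) - 9/(10*(z - 1)**2) + 29/(12*(z - 3)) - 89/(75*(z - 6)).
Integrate each term; A/(z−a) gives A·log|z−a|; A/(z−a)² gives −A/(z−a).

-89*log(z - 6)/75 + 29*log(z - 3)/12 - 123*log(z - 1)/100 + 9/(10*z - 10) + C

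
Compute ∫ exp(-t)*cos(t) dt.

Let I denote the integral. Integrate by parts with u = cos(t), dv = exp(-t) dt, so v = -exp(-t): I = -exp(-t)*cos(t) − ∫ exp(-t)*sin(t) dt.
Apply parts again with u = sin(t), dv = exp(-t) dt: ∫ exp(-t)*sin(t) dt = -exp(-t)*sin(t) + I. Substituting back brings back I: I = exp(-t)*sin(t) - exp(-t)*cos(t) − I.
Solving for I: (1 + 1)·I equals the remaining terms, so I = (1/2)·(exp(-t)*sin(t) - exp(-t)*cos(t)).

exp(-t)*sin(t)/2 - exp(-t)*cos(t)/2 + C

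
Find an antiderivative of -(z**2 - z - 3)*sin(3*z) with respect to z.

Use integration by parts with u = z**2 - z - 3, dv = -sin(3*z) dz, so v = cos(3*z)/3.
Apply parts 2 times (tabular method): alternate signs, differentiate u down to 0, integrate dv up.

z**2*cos(3*z)/3 - 2*z*sin(3*z)/9 - z*cos(3*z)/3 + sin(3*z)/9 - 29*cos(3*z)/27 + C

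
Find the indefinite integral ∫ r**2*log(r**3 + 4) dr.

Let u = r**3 + 4, so du = (3*r**2) dr.
The integral becomes (1/3)·∫ log(u) du; integrate by parts with u′=log(u), dv′=du.

r**3*log(r**3 + 4)/3 - r**3/3 + 4*log(r**3 + 4)/3 + C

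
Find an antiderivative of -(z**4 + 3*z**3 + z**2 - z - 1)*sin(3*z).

z**4*cos(3*z)/3 - 4*z**3*sin(3*z)/9 + z**3*cos(3*z) - z**2*sin(3*z) - z**2*cos(3*z)/9 + 2*z*sin(3*z)/27 - z*cos(3*z) + sin(3*z)/3 - 25*cos(3*z)/81 + C

Use integration by parts with u = z**4 + 3*z**3 + z**2 - z - 1, dv = -sin(3*z) dz, so v = cos(3*z)/3.
Apply parts 4 times (tabular method): alternate signs, differentiate u down to 0, integrate dv up.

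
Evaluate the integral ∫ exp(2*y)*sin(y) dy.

2*exp(2*y)*sin(y)/5 - exp(2*y)*cos(y)/5 + C

Let I denote the integral. Integrate by parts with u = sin(y), dv = exp(2*y) dy, so v = exp(2*y)/2: I = exp(2*y)*sin(y)/2 − (1/2)·∫ exp(2*y)*cos(y) dy.
Apply parts again with u = cos(y), dv = exp(2*y) dy: ∫ exp(2*y)*cos(y) dy = exp(2*y)*cos(y)/2 + (1/2)·I. Substituting back brings back I: I = exp(2*y)*sin(y)/2 - exp(2*y)*cos(y)/4 − (1/4)·I.
Solving for I: (1 + 1/4)·I equals the remaining terms, so I = (4/5)·(exp(2*y)*sin(y)/2 - exp(2*y)*cos(y)/4).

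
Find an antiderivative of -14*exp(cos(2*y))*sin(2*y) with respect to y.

7*exp(cos(2*y)) + C

Let u = cos(2*y), so du = (-2*sin(2*y)) dy.
Rewriting, the integral becomes 7·∫ e^u du = 7·e^u.
Substituting back, u = cos(2*y).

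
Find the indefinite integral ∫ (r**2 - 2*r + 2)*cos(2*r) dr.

r**2*sin(2*r)/2 - r*sin(2*r) + r*cos(2*r)/2 + 3*sin(2*r)/4 - cos(2*r)/2 + C

Use integration by parts with u = r**2 - 2*r + 2, dv = cos(2*r) dr, so v = sin(2*r)/2.
Apply parts 2 times (tabular method): alternate signs, differentiate u down to 0, integrate dv up.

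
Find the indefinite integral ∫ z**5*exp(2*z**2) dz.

Let u = z², du = 2z dz; rewrite as (1/2)∫ u^2·exp(2u) du.
Now integrate by parts 2 times.

(2*z**4 - 2*z**2 + 1)*exp(2*z**2)/8 + C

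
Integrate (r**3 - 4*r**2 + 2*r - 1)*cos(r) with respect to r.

r**3*sin(r) - 4*r**2*sin(r) + 3*r**2*cos(r) - 4*r*sin(r) - 8*r*cos(r) + 7*sin(r) - 4*cos(r) + C

Use integration by parts with u = r**3 - 4*r**2 + 2*r - 1, dv = cos(r) dr, so v = sin(r).
Apply parts 3 times (tabular method): alternate signs, differentiate u down to 0, integrate dv up.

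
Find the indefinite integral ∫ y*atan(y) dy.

Use integration by parts with u = arctan(y), dv = y dy.
Then du = 1/(y**2 + 1) dy.

y**2*atan(y)/2 - y/2 + atan(y)/2 + C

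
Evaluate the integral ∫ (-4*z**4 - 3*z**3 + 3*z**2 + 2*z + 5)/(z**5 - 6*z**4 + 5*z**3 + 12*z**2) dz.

Factor the denominator: z**2*(z - 4)*(z - 3)*(z + 1).
Partial-fraction decomposition: 1/(4*(z + 1)) + 367/(36*(z - 3)) - 231/(16*(z - 4)) - 1/(144*z) + 5/(12*z**2).
Integrate each term; A/(z−a) gives A·log|z−a|; A/(z−a)² gives −A/(z−a).

-log(z)/144 - 231*log(z - 4)/16 + 367*log(z - 3)/36 + log(z + 1)/4 - 5/(12*z) + C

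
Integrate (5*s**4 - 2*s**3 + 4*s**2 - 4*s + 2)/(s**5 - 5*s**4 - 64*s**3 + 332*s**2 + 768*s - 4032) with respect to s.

Factor the denominator: (s - 6)**2*(s - 4)*(s + 4)*(s + 7).
Partial-fraction decomposition: 12917/(5577*(s + 7)) - 149/(240*(s + 4)) + 601/(176*(s - 4)) - 93/(845*(s - 6)) + 617/(26*(s - 6)**2).
Integrate each term; A/(s−a) gives A·log|s−a|; A/(s−a)² gives −A/(s−a).

-93*log(s - 6)/845 + 601*log(s - 4)/176 - 149*log(s + 4)/240 + 12917*log(s + 7)/5577 - 617/(26*s - 156) + C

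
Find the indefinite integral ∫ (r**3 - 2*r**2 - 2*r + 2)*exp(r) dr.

Use integration by parts with u = r**3 - 2*r**2 - 2*r + 2, dv = exp(r) dr, so v = exp(r).
Apply parts 3 times (tabular method): alternate signs, differentiate u down to 0, integrate dv up.

(r**3 - 5*r**2 + 8*r - 6)*exp(r) + C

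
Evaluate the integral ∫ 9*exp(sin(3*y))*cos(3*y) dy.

Let u = sin(3*y), so du = (3*cos(3*y)) dy.
Rewriting, the integral becomes 3·∫ e^u du = 3·e^u.
Substituting back, u = sin(3*y).

3*exp(sin(3*y)) + C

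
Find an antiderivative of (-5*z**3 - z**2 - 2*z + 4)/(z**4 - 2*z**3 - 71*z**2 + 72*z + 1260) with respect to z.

-887*log(z - 7)/78 + 281*log(z - 6)/33 + 307*log(z + 5)/66 - 265*log(z + 6)/39 + C

Factor the denominator: (z - 7)*(z - 6)*(z + 5)*(z + 6).
Partial-fraction decomposition: -265/(39*(z + 6)) + 307/(66*(z + 5)) + 281/(33*(z - 6)) - 887/(78*(z - 7)).
Integrate each term: A/(z−a) contributes A·log|z−a|.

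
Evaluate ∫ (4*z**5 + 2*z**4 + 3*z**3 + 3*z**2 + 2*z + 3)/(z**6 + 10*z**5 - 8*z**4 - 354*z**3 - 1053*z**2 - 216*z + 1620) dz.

Factor the denominator: (z - 6)*(z - 1)*(z + 3)**2*(z + 5)*(z + 6).
Partial-fraction decomposition: 3229/(84*(z + 6)) - 11557/(264*(z + 5)) + 22541/(2592*(z + 3)) - 289/(72*(z + 3)**2) - 17/(3360*(z - 1)) + 11489/(17820*(z - 6)).
Integrate each term; A/(z−a) gives A·log|z−a|; A/(z−a)² gives −A/(z−a).

11489*log(z - 6)/17820 - 17*log(z - 1)/3360 + 22541*log(z + 3)/2592 - 11557*log(z + 5)/264 + 3229*log(z + 6)/84 + 289/(72*z + 216) + C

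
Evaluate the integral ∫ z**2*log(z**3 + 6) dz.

Let u = z**3 + 6, so du = (3*z**2) dz.
The integral becomes (1/3)·∫ log(u) du; integrate by parts with u′=log(u), dv′=du.

z**3*log(z**3 + 6)/3 - z**3/3 + 2*log(z**3 + 6) + C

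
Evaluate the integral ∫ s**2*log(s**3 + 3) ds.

Let u = s**3 + 3, so du = (3*s**2) ds.
The integral becomes (1/3)·∫ log(u) du; integrate by parts with u′=log(u), dv′=du.

s**3*log(s**3 + 3)/3 - s**3/3 + log(s**3 + 3) + C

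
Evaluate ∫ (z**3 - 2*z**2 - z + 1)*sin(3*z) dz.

Use integration by parts with u = z**3 - 2*z**2 - z + 1, dv = sin(3*z) dz, so v = -cos(3*z)/3.
Apply parts 3 times (tabular method): alternate signs, differentiate u down to 0, integrate dv up.

-z**3*cos(3*z)/3 + z**2*sin(3*z)/3 + 2*z**2*cos(3*z)/3 - 4*z*sin(3*z)/9 + 5*z*cos(3*z)/9 - 5*sin(3*z)/27 - 13*cos(3*z)/27 + C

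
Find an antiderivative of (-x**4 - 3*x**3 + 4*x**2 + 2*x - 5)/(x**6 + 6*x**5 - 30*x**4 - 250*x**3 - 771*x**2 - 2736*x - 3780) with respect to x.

Factor the denominator: (x - 7)*(x + 2)*(x + 5)*(x + 6)*(x**2 + 9).
Partial-fraction decomposition: -(21664*x + 47451)/(576810*(x**2 + 9)) + 521/(2340*(x + 6)) - 55/(408*(x + 5)) - 5/(468*(x + 2)) - 1075/(27144*(x - 7)).
Integrate each term; A/(x−a) gives A·log|x−a|; the (Bx+D)/(x²+p²) term gives a log and an atan.

-1075*log(x - 7)/27144 - 5*log(x + 2)/468 - 55*log(x + 5)/408 + 521*log(x + 6)/2340 - 5416*log(x**2 + 9)/288405 - 15817*atan(x/3)/576810 + C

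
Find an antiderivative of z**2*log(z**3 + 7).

z**3*log(z**3 + 7)/3 - z**3/3 + 7*log(z**3 + 7)/3 + C

Let u = z**3 + 7, so du = (3*z**2) dz.
The integral becomes (1/3)·∫ log(u) du; integrate by parts with u′=log(u), dv′=du.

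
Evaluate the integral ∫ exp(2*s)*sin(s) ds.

2*exp(2*s)*sin(s)/5 - exp(2*s)*cos(s)/5 + C

Let I denote the integral. Integrate by parts with u = sin(s), dv = exp(2*s) ds, so v = exp(2*s)/2: I = exp(2*s)*sin(s)/2 − (1/2)·∫ exp(2*s)*cos(s) ds.
Apply parts again with u = cos(s), dv = exp(2*s) ds: ∫ exp(2*s)*cos(s) ds = exp(2*s)*cos(s)/2 + (1/2)·I. Substituting back brings back I: I = exp(2*s)*sin(s)/2 - exp(2*s)*cos(s)/4 − (1/4)·I.
Solving for I: (1 + 1/4)·I equals the remaining terms, so I = (4/5)·(exp(2*s)*sin(s)/2 - exp(2*s)*cos(s)/4).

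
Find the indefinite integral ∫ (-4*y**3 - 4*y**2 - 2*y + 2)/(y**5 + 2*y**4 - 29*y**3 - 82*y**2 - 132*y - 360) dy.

-509*log(y - 6)/1980 - 40*log(y + 3)/117 + 206*log(y + 5)/319 - 353*log(y**2 + 4)/15080 - 959*atan(y/2)/7540 + C

Factor the denominator: (y - 6)*(y + 3)*(y + 5)*(y**2 + 4).
Partial-fraction decomposition: -(353*y + 1918)/(7540*(y**2 + 4)) + 206/(319*(y + 5)) - 40/(117*(y + 3)) - 509/(1980*(y - 6)).
Integrate each term; A/(y−a) gives A·log|y−a|; the (By+D)/(y²+p²) term gives a log and an atan.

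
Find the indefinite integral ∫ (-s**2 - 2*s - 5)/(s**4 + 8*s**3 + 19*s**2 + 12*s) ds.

Factor the denominator: s*(s + 1)*(s + 3)*(s + 4).
Partial-fraction decomposition: 13/(12*(s + 4)) - 4/(3*(s + 3)) + 2/(3*(s + 1)) - 5/(12*s).
Integrate each term: A/(s−a) contributes A·log|s−a|.

-5*log(s)/12 + 2*log(s + 1)/3 - 4*log(s + 3)/3 + 13*log(s + 4)/12 + C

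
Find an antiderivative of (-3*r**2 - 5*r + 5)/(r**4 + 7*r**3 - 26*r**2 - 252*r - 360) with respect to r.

-133*log(r - 6)/1056 - log(r + 2)/32 - 15*log(r + 5)/11 + 73*log(r + 6)/48 + C

Factor the denominator: (r - 6)*(r + 2)*(r + 5)*(r + 6).
Partial-fraction decomposition: 73/(48*(r + 6)) - 15/(11*(r + 5)) - 1/(32*(r + 2)) - 133/(1056*(r - 6)).
Integrate each term: A/(r−a) contributes A·log|r−a|.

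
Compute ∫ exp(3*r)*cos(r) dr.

Let I denote the integral. Integrate by parts with u = cos(r), dv = exp(3*r) dr, so v = exp(3*r)/3: I = exp(3*r)*cos(r)/3 + (1/3)·∫ exp(3*r)*sin(r) dr.
Apply parts again with u = sin(r), dv = exp(3*r) dr: ∫ exp(3*r)*sin(r) dr = exp(3*r)*sin(r)/3 − (1/3)·I. Substituting back brings back I: I = exp(3*r)*sin(r)/9 + exp(3*r)*cos(r)/3 − (1/9)·I.
Solving for I: (1 + 1/9)·I equals the remaining terms, so I = (9/10)·(exp(3*r)*sin(r)/9 + exp(3*r)*cos(r)/3).

exp(3*r)*sin(r)/10 + 3*exp(3*r)*cos(r)/10 + C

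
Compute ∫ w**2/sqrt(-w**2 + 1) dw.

Substitute w = sin(θ), so dw = cos(θ) dθ and the radical becomes sqrt(-w**2 + 1) = cos(θ) by the Pythagorean identity.
Integrate the resulting trig expression in θ, then back-substitute θ = asin(w), sin(θ) = w, cos(θ) = sqrt(-w**2 + 1) (absorbing any constant into C).

-w*sqrt(-w**2 + 1)/2 + asin(w)/2 + C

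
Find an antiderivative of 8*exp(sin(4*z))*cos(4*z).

Let u = sin(4*z), so du = (4*cos(4*z)) dz.
Rewriting, the integral becomes 2·∫ e^u du = 2·e^u.
Substituting back, u = sin(4*z).

2*exp(sin(4*z)) + C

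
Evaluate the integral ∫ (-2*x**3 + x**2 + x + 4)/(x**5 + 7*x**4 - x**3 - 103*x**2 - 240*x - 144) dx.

Factor the denominator: (x - 4)*(x + 1)*(x + 3)**2*(x + 4).
Partial-fraction decomposition: 6/(x + 4) - 573/(98*(x + 3)) + 32/(7*(x + 3)**2) - 1/(10*(x + 1)) - 13/(245*(x - 4)).
Integrate each term; A/(x−a) gives A·log|x−a|; A/(x−a)² gives −A/(x−a).

-13*log(x - 4)/245 - log(x + 1)/10 - 573*log(x + 3)/98 + 6*log(x + 4) - 32/(7*x + 21) + C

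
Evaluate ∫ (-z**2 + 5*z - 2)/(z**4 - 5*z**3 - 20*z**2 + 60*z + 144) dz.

-log(z - 6)/18 - log(z - 4)/42 - log(z + 2)/3 + 26*log(z + 3)/63 + C

Factor the denominator: (z - 6)*(z - 4)*(z + 2)*(z + 3).
Partial-fraction decomposition: 26/(63*(z + 3)) - 1/(3*(z + 2)) - 1/(42*(z - 4)) - 1/(18*(z - 6)).
Integrate each term: A/(z−a) contributes A·log|z−a|.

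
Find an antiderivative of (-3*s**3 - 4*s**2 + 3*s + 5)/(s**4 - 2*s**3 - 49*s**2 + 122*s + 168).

Factor the denominator: (s - 6)*(s - 4)*(s + 1)*(s + 7).
Partial-fraction decomposition: -817/(858*(s + 7)) + 1/(210*(s + 1)) + 239/(110*(s - 4)) - 769/(182*(s - 6)).
Integrate each term: A/(s−a) contributes A·log|s−a|.

-769*log(s - 6)/182 + 239*log(s - 4)/110 + log(s + 1)/210 - 817*log(s + 7)/858 + C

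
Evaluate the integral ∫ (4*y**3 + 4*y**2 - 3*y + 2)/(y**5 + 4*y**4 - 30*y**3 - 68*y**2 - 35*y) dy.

-2*log(y)/35 + 587*log(y - 5)/2160 + log(y + 1)/6 - 1153*log(y + 7)/3024 - 5/(36*y + 36) + C

Factor the denominator: y*(y - 5)*(y + 1)**2*(y + 7).
Partial-fraction decomposition: -1153/(3024*(y + 7)) + 1/(6*(y + 1)) + 5/(36*(y + 1)**2) + 587/(2160*(y - 5)) - 2/(35*y).
Integrate each term; A/(y−a) gives A·log|y−a|; A/(y−a)² gives −A/(y−a).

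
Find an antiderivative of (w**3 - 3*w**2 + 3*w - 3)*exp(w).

(w**3 - 6*w**2 + 15*w - 18)*exp(w) + C

Use integration by parts with u = w**3 - 3*w**2 + 3*w - 3, dv = exp(w) dw, so v = exp(w).
Apply parts 3 times (tabular method): alternate signs, differentiate u down to 0, integrate dv up.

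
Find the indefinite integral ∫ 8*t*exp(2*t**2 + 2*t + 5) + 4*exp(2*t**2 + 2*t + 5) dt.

Let u = 2*t**2 + 2*t + 5, so du = (4*t + 2) dt.
Rewriting, the integral becomes 2·∫ e^u du = 2·e^u.
Substituting back, u = 2*t**2 + 2*t + 5.

2*exp(2*t**2 + 2*t + 5) + C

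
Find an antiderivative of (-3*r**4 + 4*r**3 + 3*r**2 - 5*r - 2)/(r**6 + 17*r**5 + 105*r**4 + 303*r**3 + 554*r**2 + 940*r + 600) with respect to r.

Factor the denominator: (r + 1)*(r + 5)**2*(r + 6)*(r**2 + 4).
Partial-fraction decomposition: (1919*r + 91)/(21025*(r**2 + 4)) + 577/(25*(r + 6)) - 311759/(13456*(r + 5)) + 2277/(116*(r + 5)**2) - 1/(400*(r + 1)).
Integrate each term; A/(r−a) gives A·log|r−a|; the (Br+D)/(r²+p²) term gives a log and an atan.

-log(r + 1)/400 - 311759*log(r + 5)/13456 + 577*log(r + 6)/25 + 1919*log(r**2 + 4)/42050 + 91*atan(r/2)/42050 - 2277/(116*r + 580) + C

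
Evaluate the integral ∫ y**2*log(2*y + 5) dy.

Use integration by parts with u = log(2*y + 5), dv = y**2 dy.
Then du = 2/(2*y + 5) dy and v = y**3/3.

y**3*log(2*y + 5)/3 - y**3/9 + 5*y**2/12 - 25*y/12 + 125*log(2*y + 5)/24 + C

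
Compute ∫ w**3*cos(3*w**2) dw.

Let u = w², du = 2w dw; rewrite as (1/2)∫ u^1·cos(3u) du.
Now integrate by parts 1 time.

w**2*sin(3*w**2)/6 + cos(3*w**2)/18 + C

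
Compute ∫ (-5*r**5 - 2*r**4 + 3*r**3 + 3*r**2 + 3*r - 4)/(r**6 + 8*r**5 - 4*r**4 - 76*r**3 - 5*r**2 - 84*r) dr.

Factor the denominator: r*(r - 3)*(r + 4)*(r + 7)*(r**2 + 1).
Partial-fraction decomposition: -(429*r - 203)/(4250*(r**2 + 1)) - 39163/(5250*(r + 7)) + 1112/(357*(r + 4)) - 316/(525*(r - 3)) + 1/(21*r).
Integrate each term; A/(r−a) gives A·log|r−a|; the (Br+D)/(r²+p²) term gives a log and an atan.

log(r)/21 - 316*log(r - 3)/525 + 1112*log(r + 4)/357 - 39163*log(r + 7)/5250 - 429*log(r**2 + 1)/8500 + 203*atan(r)/4250 + C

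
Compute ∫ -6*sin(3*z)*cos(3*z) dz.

Let u = cos(3*z), so du = (-3*sin(3*z)) dz.
Rewriting, the integral becomes 2·∫ u^1 du = 2·u^2/2.
Substituting back, u = cos(3*z).

cos(3*z)**2 + C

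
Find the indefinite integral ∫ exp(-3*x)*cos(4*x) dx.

Let I denote the integral. Integrate by parts with u = cos(4*x), dv = exp(-3*x) dx, so v = -exp(-3*x)/3: I = -exp(-3*x)*cos(4*x)/3 − (4/3)·∫ exp(-3*x)*sin(4*x) dx.
Apply parts again with u = sin(4*x), dv = exp(-3*x) dx: ∫ exp(-3*x)*sin(4*x) dx = -exp(-3*x)*sin(4*x)/3 + (4/3)·I. Substituting back brings back I: I = 4*exp(-3*x)*sin(4*x)/9 - exp(-3*x)*cos(4*x)/3 − (16/9)·I.
Solving for I: (1 + 16/9)·I equals the remaining terms, so I = (9/25)·(4*exp(-3*x)*sin(4*x)/9 - exp(-3*x)*cos(4*x)/3).

4*exp(-3*x)*sin(4*x)/25 - 3*exp(-3*x)*cos(4*x)/25 + C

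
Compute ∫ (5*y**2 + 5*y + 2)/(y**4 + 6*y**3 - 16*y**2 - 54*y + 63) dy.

31*log(y - 3)/60 - 3*log(y - 1)/16 + log(y + 3)/3 - 53*log(y + 7)/80 + C

Factor the denominator: (y - 3)*(y - 1)*(y + 3)*(y + 7).
Partial-fraction decomposition: -53/(80*(y + 7)) + 1/(3*(y + 3)) - 3/(16*(y - 1)) + 31/(60*(y - 3)).
Integrate each term: A/(y−a) contributes A·log|y−a|.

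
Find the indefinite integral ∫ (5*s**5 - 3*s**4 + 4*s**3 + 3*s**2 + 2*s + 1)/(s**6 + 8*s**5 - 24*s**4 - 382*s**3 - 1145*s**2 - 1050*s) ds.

Factor the denominator: s*(s - 7)*(s + 2)*(s + 3)*(s + 5)**2.
Partial-fraction decomposition: -26293/(3600*(s + 5)) - 2989/(60*(s + 5)**2) + 193/(15*(s + 3)) - 77/(54*(s + 2)) + 13061/(15120*(s - 7)) - 1/(1050*s).
Integrate each term; A/(s−a) gives A·log|s−a|; A/(s−a)² gives −A/(s−a).

-log(s)/1050 + 13061*log(s - 7)/15120 - 77*log(s + 2)/54 + 193*log(s + 3)/15 - 26293*log(s + 5)/3600 + 2989/(60*s + 300) + C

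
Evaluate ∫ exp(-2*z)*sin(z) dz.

Let I denote the integral. Integrate by parts with u = sin(z), dv = exp(-2*z) dz, so v = -exp(-2*z)/2: I = -exp(-2*z)*sin(z)/2 + (1/2)·∫ exp(-2*z)*cos(z) dz.
Apply parts again with u = cos(z), dv = exp(-2*z) dz: ∫ exp(-2*z)*cos(z) dz = -exp(-2*z)*cos(z)/2 − (1/2)·I. Substituting back brings back I: I = -exp(-2*z)*sin(z)/2 - exp(-2*z)*cos(z)/4 − (1/4)·I.
Solving for I: (1 + 1/4)·I equals the remaining terms, so I = (4/5)·(-exp(-2*z)*sin(z)/2 - exp(-2*z)*cos(z)/4).

-2*exp(-2*z)*sin(z)/5 - exp(-2*z)*cos(z)/5 + C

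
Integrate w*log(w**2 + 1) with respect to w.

Let u = w**2 + 1, so du = (2*w) dw.
The integral becomes (1/2)·∫ log(u) du; integrate by parts with u′=log(u), dv′=du.

w**2*log(w**2 + 1)/2 - w**2/2 + log(w**2 + 1)/2 + C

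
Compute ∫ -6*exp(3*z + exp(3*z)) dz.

-2*exp(exp(3*z)) + C

Let u = exp(3*z), so du = (3*exp(3*z)) dz.
Rewriting, the integral becomes -2·∫ e^u du = -2·e^u.
Substituting back, u = exp(3*z).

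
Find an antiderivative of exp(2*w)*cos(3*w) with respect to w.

Let I denote the integral. Integrate by parts with u = cos(3*w), dv = exp(2*w) dw, so v = exp(2*w)/2: I = exp(2*w)*cos(3*w)/2 + (3/2)·∫ exp(2*w)*sin(3*w) dw.
Apply parts again with u = sin(3*w), dv = exp(2*w) dw: ∫ exp(2*w)*sin(3*w) dw = exp(2*w)*sin(3*w)/2 − (3/2)·I. Substituting back brings back I: I = 3*exp(2*w)*sin(3*w)/4 + exp(2*w)*cos(3*w)/2 − (9/4)·I.
Solving for I: (1 + 9/4)·I equals the remaining terms, so I = (4/13)·(3*exp(2*w)*sin(3*w)/4 + exp(2*w)*cos(3*w)/2).

3*exp(2*w)*sin(3*w)/13 + 2*exp(2*w)*cos(3*w)/13 + C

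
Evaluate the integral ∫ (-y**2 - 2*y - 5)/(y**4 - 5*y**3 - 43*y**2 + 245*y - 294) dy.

-17*log(y - 7)/70 + log(y - 3)/2 - 13*log(y - 2)/45 + 2*log(y + 7)/63 + C

Factor the denominator: (y - 7)*(y - 3)*(y - 2)*(y + 7).
Partial-fraction decomposition: 2/(63*(y + 7)) - 13/(45*(y - 2)) + 1/(2*(y - 3)) - 17/(70*(y - 7)).
Integrate each term: A/(y−a) contributes A·log|y−a|.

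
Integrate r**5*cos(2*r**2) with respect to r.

Let u = r², du = 2r dr; rewrite as (1/2)∫ u^2·cos(2u) du.
Now integrate by parts 2 times.

r**4*sin(2*r**2)/4 + r**2*cos(2*r**2)/4 - sin(2*r**2)/8 + C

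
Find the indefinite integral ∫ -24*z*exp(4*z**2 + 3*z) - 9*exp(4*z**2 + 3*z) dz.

Let u = 4*z**2 + 3*z, so du = (8*z + 3) dz.
Rewriting, the integral becomes -3·∫ e^u du = -3·e^u.
Substituting back, u = 4*z**2 + 3*z.

-3*exp(4*z**2 + 3*z) + C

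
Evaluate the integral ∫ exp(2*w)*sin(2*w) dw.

Let I denote the integral. Integrate by parts with u = sin(2*w), dv = exp(2*w) dw, so v = exp(2*w)/2: I = exp(2*w)*sin(2*w)/2 − ∫ exp(2*w)*cos(2*w) dw.
Apply parts again with u = cos(2*w), dv = exp(2*w) dw: ∫ exp(2*w)*cos(2*w) dw = exp(2*w)*cos(2*w)/2 + I. Substituting back brings back I: I = exp(2*w)*sin(2*w)/2 - exp(2*w)*cos(2*w)/2 − I.
Solving for I: (1 + 1)·I equals the remaining terms, so I = (1/2)·(exp(2*w)*sin(2*w)/2 - exp(2*w)*cos(2*w)/2).

exp(2*w)*sin(2*w)/4 - exp(2*w)*cos(2*w)/4 + C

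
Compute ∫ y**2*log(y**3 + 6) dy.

Let u = y**3 + 6, so du = (3*y**2) dy.
The integral becomes (1/3)·∫ log(u) du; integrate by parts with u′=log(u), dv′=du.

y**3*log(y**3 + 6)/3 - y**3/3 + 2*log(y**3 + 6) + C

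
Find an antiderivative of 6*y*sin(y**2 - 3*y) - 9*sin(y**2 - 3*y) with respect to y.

Let u = y**2 - 3*y, so du = (2*y - 3) dy.
Rewriting, the integral becomes 3·∫ sin(u) du = 3·-cos(u).
Substituting back, u = y**2 - 3*y.

-3*cos(y**2 - 3*y) + C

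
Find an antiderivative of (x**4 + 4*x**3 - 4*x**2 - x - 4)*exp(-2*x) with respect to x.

Use integration by parts with u = x**4 + 4*x**3 - 4*x**2 - x - 4, dv = exp(-2*x) dx, so v = -exp(-2*x)/2.
Apply parts 4 times (tabular method): alternate signs, differentiate u down to 0, integrate dv up.

(-x**4 - 6*x**3 - 5*x**2 - 4*x + 2)*exp(-2*x)/2 + C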